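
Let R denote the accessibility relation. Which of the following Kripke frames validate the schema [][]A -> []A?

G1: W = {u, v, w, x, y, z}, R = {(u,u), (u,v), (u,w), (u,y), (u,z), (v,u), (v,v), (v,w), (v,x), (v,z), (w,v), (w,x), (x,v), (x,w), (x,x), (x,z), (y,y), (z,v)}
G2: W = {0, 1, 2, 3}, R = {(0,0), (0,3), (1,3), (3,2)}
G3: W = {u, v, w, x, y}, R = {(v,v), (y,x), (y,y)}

Frame correspondent (Sahlqvist): forall x forall y (Rxy -> exists z (Rxz & Rzy)) — i.e. density.
G1: condition met.
G2: fails — R32 but no z with R3z and Rz2.
G3: condition met.
Valid on: G1, G3.

G1, G3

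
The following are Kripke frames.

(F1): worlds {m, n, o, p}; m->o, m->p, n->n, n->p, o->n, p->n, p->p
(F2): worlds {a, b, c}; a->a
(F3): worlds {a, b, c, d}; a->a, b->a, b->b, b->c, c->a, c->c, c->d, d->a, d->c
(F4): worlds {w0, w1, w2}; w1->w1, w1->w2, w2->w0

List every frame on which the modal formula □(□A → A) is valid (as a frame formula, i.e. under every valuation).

(F2)

The schema corresponds to shift-reflexivity: ∀x ∀y (Rxy → Ryy).
(F1): fails — Rmo but not Roo.
(F2): satisfies the condition.
(F3): fails — Rcd but not Rdd.
(F4): fails — Rw1w2 but not Rw2w2.
Valid on: (F2).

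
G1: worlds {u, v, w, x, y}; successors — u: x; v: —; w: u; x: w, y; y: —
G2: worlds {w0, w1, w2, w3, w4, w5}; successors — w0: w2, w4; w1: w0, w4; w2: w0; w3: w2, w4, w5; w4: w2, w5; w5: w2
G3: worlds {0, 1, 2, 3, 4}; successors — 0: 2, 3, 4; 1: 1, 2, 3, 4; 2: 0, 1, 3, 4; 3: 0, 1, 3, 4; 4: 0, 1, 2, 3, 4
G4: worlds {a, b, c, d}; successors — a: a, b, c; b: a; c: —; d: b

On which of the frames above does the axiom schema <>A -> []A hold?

none

The schema corresponds to partial functionality: forall x forall y forall z (Rxy & Rxz -> y = z).
G1: fails — x sees both w and y.
G2: fails — w0 sees both w2 and w4.
G3: fails — 0 sees both 2 and 3.
G4: fails — a sees both a and b.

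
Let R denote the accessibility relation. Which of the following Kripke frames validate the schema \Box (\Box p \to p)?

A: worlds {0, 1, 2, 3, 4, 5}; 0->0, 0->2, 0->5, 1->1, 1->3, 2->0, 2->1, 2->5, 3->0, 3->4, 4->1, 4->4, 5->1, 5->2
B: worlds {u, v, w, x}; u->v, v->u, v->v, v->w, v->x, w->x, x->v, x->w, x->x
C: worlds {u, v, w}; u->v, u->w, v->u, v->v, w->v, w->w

The schema corresponds to shift-reflexivity: \forall x \forall y (Rxy \to Ryy).
A: fails — R02 but not R22.
B: fails — Rxw but not Rww.
C: fails — Rvu but not Ruu.
Valid on no frame.

none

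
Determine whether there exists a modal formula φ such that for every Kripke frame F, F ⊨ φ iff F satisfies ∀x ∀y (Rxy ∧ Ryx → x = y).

No — not modally definable

Modal frame validity is preserved under surjective bounded morphisms.
The 6-cycle (worlds 0,1,2,3,4,5 with 0→1→2→3→4→5→0) is antisymmetric. Sending even-indexed worlds to s and odd-indexed worlds to t is a surjective bounded morphism onto the two-world frame with s↔t, which is not antisymmetric.
So no modal formula (or set of formulas) defines exactly the antisymmetric frames.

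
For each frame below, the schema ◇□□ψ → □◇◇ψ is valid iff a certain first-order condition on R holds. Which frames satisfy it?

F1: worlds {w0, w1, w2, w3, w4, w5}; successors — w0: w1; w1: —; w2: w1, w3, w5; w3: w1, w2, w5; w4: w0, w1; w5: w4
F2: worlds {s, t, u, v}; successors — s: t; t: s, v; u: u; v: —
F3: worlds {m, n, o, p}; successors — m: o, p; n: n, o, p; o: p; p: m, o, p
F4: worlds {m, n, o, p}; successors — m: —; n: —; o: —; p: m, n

F3

Frame correspondent (Sahlqvist): ∀x ∀y ∀z ((xRy ∧ xRz) → ∃w (yR²w ∧ zR²w)) — i.e. a generalized confluence (Geach) condition.
F1: fails — w0Rw1, w0Rw1 but no w with w1R²w and w1R²w.
F2: fails — tRs, tRv but no w with sR²w and vR²w.
F3: satisfies the condition.
F4: fails — pRm, pRm but no w with mR²w and mR²w.
Valid on: F3.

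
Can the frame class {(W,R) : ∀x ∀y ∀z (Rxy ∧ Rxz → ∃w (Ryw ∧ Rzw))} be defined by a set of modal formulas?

Definable; ◇□q → □◇q defines it

Yes: it is convergence, defined by the .2 schema ◇□q → □◇q.
Suppose ◇□q→□◇q is valid. Take Rxy, Rxz and set V(q)={w : Ryw}. Then □q at y so ◇□q at x, so □◇q at x, so ◇q at z, giving w with Rzw and Ryw.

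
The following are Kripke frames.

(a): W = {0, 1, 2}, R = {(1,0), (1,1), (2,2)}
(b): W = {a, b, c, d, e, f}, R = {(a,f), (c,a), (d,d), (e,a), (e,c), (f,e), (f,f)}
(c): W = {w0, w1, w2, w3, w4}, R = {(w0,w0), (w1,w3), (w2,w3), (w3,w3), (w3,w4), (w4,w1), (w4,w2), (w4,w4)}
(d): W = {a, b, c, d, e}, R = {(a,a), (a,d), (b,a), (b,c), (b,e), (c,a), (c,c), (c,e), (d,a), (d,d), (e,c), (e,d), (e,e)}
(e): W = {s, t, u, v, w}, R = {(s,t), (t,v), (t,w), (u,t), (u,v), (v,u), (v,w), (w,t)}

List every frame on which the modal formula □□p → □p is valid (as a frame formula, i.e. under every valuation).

(a), (c), (d)

The schema corresponds to density: ∀x ∀y (Rxy → ∃z (Rxz ∧ Rzy)).
(a): ✓.
(b): fails — Rec but no z with Rez and Rzc.
(c): ✓.
(d): ✓.
(e): fails — Rwt but no z with Rwz and Rzt.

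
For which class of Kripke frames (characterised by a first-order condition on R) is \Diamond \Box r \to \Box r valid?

This is frame-equivalent to ◇r → □◇r (substitute ¬r for r and contrapose).
Suppose ◇r→□◇r is valid. Take Rxy, Rxz and set V(r)={y}. Then ◇r at x, so □◇r at x, so ◇r at z, so some w with Rzw has r; w=y, i.e. Rzy. By symmetry of the argument, Ryz.
Conversely, on a frame with the Euclidean property the schema holds at every world under every valuation.
So the correspondent is the Euclidean property.

the Euclidean property: \forall x \forall y \forall z (Rxy \wedge Rxz \to Ryz)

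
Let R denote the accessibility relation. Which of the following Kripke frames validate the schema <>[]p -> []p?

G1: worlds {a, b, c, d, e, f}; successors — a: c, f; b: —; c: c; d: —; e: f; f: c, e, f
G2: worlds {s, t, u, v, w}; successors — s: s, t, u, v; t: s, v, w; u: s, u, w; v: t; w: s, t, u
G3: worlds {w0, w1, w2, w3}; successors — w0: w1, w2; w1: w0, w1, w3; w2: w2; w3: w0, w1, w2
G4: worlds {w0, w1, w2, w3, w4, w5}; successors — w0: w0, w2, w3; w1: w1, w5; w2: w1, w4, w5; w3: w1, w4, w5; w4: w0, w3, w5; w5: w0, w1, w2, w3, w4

none

Frame correspondent (Sahlqvist): forall x forall y forall z (Rxy & Rxz -> Ryz) — i.e. the Euclidean property.
G1: fails — Rac and Raf but not Rcf.
G2: fails — Rsv and Rsv but not Rvv.
G3: fails — Rw0w1 and Rw0w2 but not Rw1w2.
G4: fails — Rw0w3 and Rw0w3 but not Rw3w3.
Valid on no frame.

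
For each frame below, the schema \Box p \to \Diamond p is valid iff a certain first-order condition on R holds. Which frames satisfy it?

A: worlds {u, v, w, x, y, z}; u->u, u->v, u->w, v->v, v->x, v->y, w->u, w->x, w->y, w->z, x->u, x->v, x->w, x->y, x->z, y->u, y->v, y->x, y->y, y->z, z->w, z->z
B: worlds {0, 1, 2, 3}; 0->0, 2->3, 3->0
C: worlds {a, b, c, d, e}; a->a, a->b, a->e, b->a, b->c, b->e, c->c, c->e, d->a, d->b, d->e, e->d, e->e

This is the axiom for seriality; its first-order frame correspondent is \forall x \exists y Rxy.
A: holds.
B: fails — world 1 has no successor.
C: holds.
Valid on: A, C.

A, C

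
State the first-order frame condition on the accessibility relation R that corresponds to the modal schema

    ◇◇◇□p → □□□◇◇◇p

∀x ∀y ∀z ((xR³y ∧ xR³z) → ∃w (yRw ∧ zR³w))

This is a Sahlqvist (Geach-type) schema ◇^3□^1p → □^3◇^3p.
Minimal-valuation argument: fix x; take any y with xR^3y and any z with xR^3z. Set V(p) to the set of worlds R-reachable from y in exactly 1 step. Then □^1p holds at y, so the antecedent holds at x; validity forces ◇^3p at z, giving a w with zR^3w and yR^1w.
First-order correspondent: ∀x ∀y ∀z ((xR³y ∧ xR³z) → ∃w (yRw ∧ zR³w)).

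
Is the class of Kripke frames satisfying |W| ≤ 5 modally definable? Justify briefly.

If a class were modally definable it would be closed under disjoint unions (Goldblatt–Thomason).
Any modal formula valid on each of 6 disjoint one-world frames is valid on their disjoint union (validity is preserved under disjoint unions). Each one-world frame has |W|=1≤5, but the union has |W|=6.
Hence having at most 5 worlds is not modally definable.

Not definable by any modal formula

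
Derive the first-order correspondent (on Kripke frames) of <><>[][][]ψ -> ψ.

forall x forall y (x R^2 y -> exists w (y R^3 w & x = w))

This is a Sahlqvist (Geach-type) schema ◇^2□^3ψ → □^0◇^0ψ.
First-order correspondent: forall x forall y (x R^2 y -> exists w (y R^3 w & x = w)).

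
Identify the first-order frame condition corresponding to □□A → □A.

Suppose □□A→□A is valid. Take Rxy and set V(A)={w : xR²w}. Then □□A at x, so □A at x, so A at y, i.e. ∃z(Rxz∧Rzy).
Conversely, any frame satisfying ∀x ∀y (Rxy → ∃z (Rxz ∧ Rzy)) validates the schema.
So the correspondent is density.

density: ∀x ∀y (Rxy → ∃z (Rxz ∧ Rzy))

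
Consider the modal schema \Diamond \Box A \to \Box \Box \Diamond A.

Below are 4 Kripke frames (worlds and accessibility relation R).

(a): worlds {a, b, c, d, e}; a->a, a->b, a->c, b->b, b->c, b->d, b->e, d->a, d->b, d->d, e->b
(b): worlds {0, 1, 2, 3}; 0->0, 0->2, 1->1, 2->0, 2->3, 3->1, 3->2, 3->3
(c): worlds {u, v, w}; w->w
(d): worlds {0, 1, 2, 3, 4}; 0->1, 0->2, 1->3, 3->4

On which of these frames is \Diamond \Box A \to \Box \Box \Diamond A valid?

(c)

This is the axiom for a generalized confluence (Geach) condition; its first-order frame correspondent is \forall x \forall y \forall z ((xRy \wedge x R^2 z) \to \exists w (yRw \wedge zRw)).
(a): fails — aRa, aR²c but no w with aRw and cRw.
(b): fails — 2R0, 2R²1 but no w with 0Rw and 1Rw.
(c): holds.
(d): fails — 0R1, 0R²3 but no w with 1Rw and 3Rw.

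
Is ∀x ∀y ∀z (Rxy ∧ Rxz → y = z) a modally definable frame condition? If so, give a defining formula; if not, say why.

Yes — defined by ◇r → □r

Yes: it is partial functionality, defined by the CD schema ◇r → □r.
Suppose ◇r→□r is valid. Take Rxy, Rxz and set V(r)={y}. Then ◇r at x, so □r at x, so r at z, i.e. z=y.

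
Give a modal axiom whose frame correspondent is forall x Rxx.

□r → r

The condition is reflexivity. The T schema □r → r defines it.
Suppose □r→r is valid. At any x set V(r)={w : Rxw}. Then □r holds at x, so r holds at x, i.e. Rxx.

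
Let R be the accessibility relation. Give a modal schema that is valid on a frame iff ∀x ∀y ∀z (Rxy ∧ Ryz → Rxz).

□r → □□r

This is transitivity; the standard corresponding axiom is 4: □r → □□r.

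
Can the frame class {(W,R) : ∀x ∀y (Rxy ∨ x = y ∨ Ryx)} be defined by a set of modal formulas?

No — not modally definable

If a class were modally definable it would be closed under disjoint unions (Goldblatt–Thomason).
Take 2 disjoint single-world reflexive frames: each is trivially connected, but their disjoint union has 2 worlds with no edge between distinct components, so it is not connected.
So the class is not modally definable.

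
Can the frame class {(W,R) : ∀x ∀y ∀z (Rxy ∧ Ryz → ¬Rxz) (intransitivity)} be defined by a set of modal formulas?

Modal frame validity is preserved under surjective bounded morphisms.
The 3-cycle (worlds 0,1,2 with 0→1→2→0) is intransitive. Mapping every world to a single reflexive point • is a surjective bounded morphism; the reflexive point is not intransitive (R••∧R•• but R••).
So the class is not modally definable.

Not definable by any modal formula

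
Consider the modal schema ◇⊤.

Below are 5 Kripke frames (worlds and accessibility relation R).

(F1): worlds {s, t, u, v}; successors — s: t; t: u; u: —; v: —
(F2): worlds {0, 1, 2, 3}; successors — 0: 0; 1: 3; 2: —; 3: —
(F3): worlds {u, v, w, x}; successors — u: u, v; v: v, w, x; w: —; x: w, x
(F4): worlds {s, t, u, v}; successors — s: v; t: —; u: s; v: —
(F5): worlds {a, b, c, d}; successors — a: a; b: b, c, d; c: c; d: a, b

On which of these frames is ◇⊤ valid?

(F5)

The schema corresponds to seriality: ∀x ∃y Rxy.
(F1): fails — world u has no successor.
(F2): fails — world 2 has no successor.
(F3): fails — world w has no successor.
(F4): fails — world t has no successor.
(F5): condition met.
Valid on: (F5).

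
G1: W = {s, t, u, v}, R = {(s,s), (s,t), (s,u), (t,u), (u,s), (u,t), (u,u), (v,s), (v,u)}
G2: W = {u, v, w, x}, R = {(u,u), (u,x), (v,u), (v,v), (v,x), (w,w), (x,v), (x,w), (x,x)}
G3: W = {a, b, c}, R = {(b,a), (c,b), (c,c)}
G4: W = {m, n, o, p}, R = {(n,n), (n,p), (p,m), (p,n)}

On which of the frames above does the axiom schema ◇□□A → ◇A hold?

G1, G2

Frame correspondent (Sahlqvist): ∀x ∀y (xRy → ∃w (yR²w ∧ xRw)) — i.e. a generalized confluence (Geach) condition.
G1: condition met.
G2: condition met.
G3: fails — bRa but no w with aR²w and bRw.
G4: fails — pRm but no w with mR²w and pRw.
Valid on: G1, G2.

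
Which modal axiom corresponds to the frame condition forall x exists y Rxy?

□p → ◇p

A defining formula is □p → ◇p (the D axiom).
Suppose □p→◇p is valid. At any x set V(p)=W. Then □p at x, so ◇p at x, so x has a successor.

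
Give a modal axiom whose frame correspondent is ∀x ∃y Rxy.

□s → ◇s

A defining formula is □s → ◇s (the D axiom).
Suppose □s→◇s is valid. At any x set V(s)=W. Then □s at x, so ◇s at x, so x has a successor.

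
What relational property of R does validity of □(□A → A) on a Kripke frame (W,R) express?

shift-reflexivity

Suppose □(□A→A) is valid. Take Rxy and set V(A)={w : Ryw}. Then at y, □A holds; since □(□A→A) at x, □A→A at y, so A at y, i.e. Ryy.
Conversely, on a frame with shift-reflexivity the schema holds at every world under every valuation.
So the correspondent is shift-reflexivity.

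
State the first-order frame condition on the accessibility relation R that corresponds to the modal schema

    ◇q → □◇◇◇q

∀x ∀y ∀z ((xRy ∧ xRz) → ∃w (y = w ∧ zR³w))

This is a Sahlqvist (Geach-type) schema ◇^1□^0q → □^1◇^3q.
Minimal-valuation argument: fix x; take any y with xR^1y and any z with xR^1z. Set V(q) to the set of worlds R-reachable from y in exactly 0 steps. Then □^0q holds at y, so the antecedent holds at x; validity forces ◇^3q at z, giving a w with zR^3w and yR^0w.
First-order correspondent: ∀x ∀y ∀z ((xRy ∧ xRz) → ∃w (y = w ∧ zR³w)).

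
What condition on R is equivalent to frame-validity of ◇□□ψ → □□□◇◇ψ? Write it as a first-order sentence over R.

This is a Sahlqvist (Geach-type) schema ◇^1□^2ψ → □^3◇^2ψ.
Minimal-valuation argument: fix x; take any y with xR^1y and any z with xR^3z. Set V(ψ) to the set of worlds R-reachable from y in exactly 2 steps. Then □^2ψ holds at y, so the antecedent holds at x; validity forces ◇^2ψ at z, giving a w with zR^2w and yR^2w.
First-order correspondent: ∀x ∀y ∀z ((xRy ∧ xR³z) → ∃w (yR²w ∧ zR²w)).

∀x ∀y ∀z ((xRy ∧ xR³z) → ∃w (yR²w ∧ zR²w))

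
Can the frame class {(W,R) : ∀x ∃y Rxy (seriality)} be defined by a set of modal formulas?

Yes: it is seriality, defined by the D schema □r → ◇r.
Suppose □r→◇r is valid. At any x set V(r)=W. Then □r at x, so ◇r at x, so x has a successor.

Definable; □r → ◇r defines it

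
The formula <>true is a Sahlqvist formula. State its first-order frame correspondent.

◇⊤ holds at w iff w has a successor, so frame-validity of ◇⊤ is exactly seriality. Equivalently via □p → ◇p:
Suppose □p→◇p is valid. At any x set V(p)=W. Then □p at x, so ◇p at x, so x has a successor.
Conversely, on a frame with seriality the schema holds at every world under every valuation.
Frame condition: forall x exists y Rxy.

Seriality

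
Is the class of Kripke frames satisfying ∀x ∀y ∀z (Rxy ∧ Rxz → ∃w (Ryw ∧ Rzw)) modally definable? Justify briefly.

Definable; ◇□r → □◇r defines it

The condition is convergence. A defining modal formula is ◇□r → □◇r.
Suppose ◇□r→□◇r is valid. Take Rxy, Rxz and set V(r)={w : Ryw}. Then □r at y so ◇□r at x, so □◇r at x, so ◇r at z, giving w with Rzw and Ryw.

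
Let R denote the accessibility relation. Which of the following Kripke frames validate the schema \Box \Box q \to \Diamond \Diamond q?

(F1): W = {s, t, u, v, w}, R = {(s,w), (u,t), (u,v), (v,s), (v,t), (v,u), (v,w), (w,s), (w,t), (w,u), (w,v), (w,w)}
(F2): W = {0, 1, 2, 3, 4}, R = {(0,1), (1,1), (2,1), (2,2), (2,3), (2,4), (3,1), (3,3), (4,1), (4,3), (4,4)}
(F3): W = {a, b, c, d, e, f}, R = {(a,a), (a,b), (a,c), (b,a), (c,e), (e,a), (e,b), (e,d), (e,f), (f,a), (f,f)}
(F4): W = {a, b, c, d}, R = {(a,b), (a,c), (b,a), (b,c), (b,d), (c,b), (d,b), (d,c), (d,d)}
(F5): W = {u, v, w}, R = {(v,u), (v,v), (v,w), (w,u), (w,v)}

(F2), (F4)

Frame correspondent (Sahlqvist): \forall x \exists w (x R^2 w \wedge x R^2 w) — i.e. a generalized confluence (Geach) condition.
(F1): fails — at t but no w* with tR²w* and tR²w*.
(F2): condition met.
(F3): fails — at d but no w with dR²w and dR²w.
(F4): condition met.
(F5): fails — at u but no t with uR²t and uR²t.
Valid on: (F2), (F4).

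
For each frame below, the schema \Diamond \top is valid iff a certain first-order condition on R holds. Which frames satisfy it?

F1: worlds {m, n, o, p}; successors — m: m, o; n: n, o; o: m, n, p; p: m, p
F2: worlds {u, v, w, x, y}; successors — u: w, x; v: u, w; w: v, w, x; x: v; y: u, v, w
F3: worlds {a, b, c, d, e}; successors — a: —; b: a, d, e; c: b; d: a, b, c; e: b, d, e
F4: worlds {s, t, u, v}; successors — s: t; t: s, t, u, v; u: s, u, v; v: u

This is the axiom for seriality; its first-order frame correspondent is \forall x \exists y Rxy.
F1: holds.
F2: holds.
F3: fails — world a has no successor.
F4: holds.

F1, F2, F4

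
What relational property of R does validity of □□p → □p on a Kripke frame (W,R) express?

Suppose □□p→□p is valid. Take Rxy and set V(p)={w : xR²w}. Then □□p at x, so □p at x, so p at y, i.e. ∃z(Rxz∧Rzy).
Conversely, on a frame with density the schema holds at every world under every valuation.
So the correspondent is density.

Density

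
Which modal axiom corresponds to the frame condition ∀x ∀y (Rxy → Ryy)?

□(□s → s)

A defining formula is □(□s → s) (the T□ axiom).
Suppose □(□s→s) is valid. Take Rxy and set V(s)={w : Ryw}. Then at y, □s holds; since □(□s→s) at x, □s→s at y, so s at y, i.e. Ryy.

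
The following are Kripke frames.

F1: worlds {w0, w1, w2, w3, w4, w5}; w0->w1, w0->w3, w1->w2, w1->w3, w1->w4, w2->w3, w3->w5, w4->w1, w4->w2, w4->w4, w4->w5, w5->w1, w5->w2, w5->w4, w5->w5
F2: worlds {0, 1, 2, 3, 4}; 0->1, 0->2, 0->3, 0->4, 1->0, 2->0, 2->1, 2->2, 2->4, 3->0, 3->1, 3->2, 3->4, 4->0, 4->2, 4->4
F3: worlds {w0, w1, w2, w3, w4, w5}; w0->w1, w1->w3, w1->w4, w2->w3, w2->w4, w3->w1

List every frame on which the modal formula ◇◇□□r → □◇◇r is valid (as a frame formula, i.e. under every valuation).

F1, F2

Frame correspondent (Sahlqvist): ∀x ∀y ∀z ((xR²y ∧ xRz) → ∃w (yR²w ∧ zR²w)) — i.e. a generalized confluence (Geach) condition.
F1: ✓.
F2: ✓.
F3: fails — w0R²w3, w0Rw1 but no w with w3R²w and w1R²w.
Valid on: F1, F2.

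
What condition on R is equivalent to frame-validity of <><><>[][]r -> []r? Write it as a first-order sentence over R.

forall x forall y forall z ((x R^3 y & xRz) -> exists w (y R^2 w & z = w))

This is a Sahlqvist (Geach-type) schema ◇^3□^2r → □^1◇^0r.
Minimal-valuation argument: fix x; take any y with xR^3y and any z with xR^1z. Set V(r) to the set of worlds R-reachable from y in exactly 2 steps. Then □^2r holds at y, so the antecedent holds at x; validity forces ◇^0r at z, giving a w with zR^0w and yR^2w.
First-order correspondent: forall x forall y forall z ((x R^3 y & xRz) -> exists w (y R^2 w & z = w)).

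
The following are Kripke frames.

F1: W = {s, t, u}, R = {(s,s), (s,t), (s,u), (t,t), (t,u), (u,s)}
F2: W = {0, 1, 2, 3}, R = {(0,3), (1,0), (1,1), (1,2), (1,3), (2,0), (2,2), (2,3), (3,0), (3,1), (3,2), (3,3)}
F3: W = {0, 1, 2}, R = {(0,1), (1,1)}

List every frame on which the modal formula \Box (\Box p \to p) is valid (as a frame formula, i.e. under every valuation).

This is the axiom for shift-reflexivity; its first-order frame correspondent is \forall x \forall y (Rxy \to Ryy).
F1: fails — Rtu but not Ruu.
F2: fails — R10 but not R00.
F3: ✓.

F3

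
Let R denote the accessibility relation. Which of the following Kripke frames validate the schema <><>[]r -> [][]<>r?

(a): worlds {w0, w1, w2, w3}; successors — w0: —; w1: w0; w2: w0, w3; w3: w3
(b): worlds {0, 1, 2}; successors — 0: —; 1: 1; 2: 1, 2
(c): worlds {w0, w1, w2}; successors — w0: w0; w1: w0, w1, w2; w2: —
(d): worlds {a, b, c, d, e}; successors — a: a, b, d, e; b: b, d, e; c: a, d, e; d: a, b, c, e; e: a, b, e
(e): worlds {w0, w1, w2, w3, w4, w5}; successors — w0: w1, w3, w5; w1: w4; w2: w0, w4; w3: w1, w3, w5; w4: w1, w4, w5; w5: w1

(a), (b), (d)

Frame correspondent (Sahlqvist): forall x forall y forall z ((x R^2 y & x R^2 z) -> exists w (yRw & zRw)) — i.e. a generalized confluence (Geach) condition.
(a): condition met.
(b): condition met.
(c): fails — w1R²w0, w1R²w2 but no w with w0Rw and w2Rw.
(d): condition met.
(e): fails — w0R²w1, w0R²w3 but no w with w1Rw and w3Rw.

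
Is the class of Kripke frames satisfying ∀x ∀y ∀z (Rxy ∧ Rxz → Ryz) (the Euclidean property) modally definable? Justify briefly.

Yes — defined by ◇r → □◇r

This is a Sahlqvist condition; the 5 axiom ◇r → □◇r defines it.
Suppose ◇r→□◇r is valid. Take Rxy, Rxz and set V(r)={y}. Then ◇r at x, so □◇r at x, so ◇r at z, so some w with Rzw has r; w=y, i.e. Rzy. By symmetry of the argument, Ryz.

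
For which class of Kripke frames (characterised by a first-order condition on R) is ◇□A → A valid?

This is a form of the B axiom.
It corresponds to symmetry: ∀x ∀y (Rxy → Ryx).

symmetry: ∀x ∀y (Rxy → Ryx)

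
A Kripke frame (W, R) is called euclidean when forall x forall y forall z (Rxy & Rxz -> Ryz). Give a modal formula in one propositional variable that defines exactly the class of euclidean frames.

◇r → □◇r

This is the Euclidean property; the standard corresponding axiom is 5: ◇r → □◇r.
Suppose ◇r→□◇r is valid. Take Rxy, Rxz and set V(r)={y}. Then ◇r at x, so □◇r at x, so ◇r at z, so some w with Rzw has r; w=y, i.e. Rzy. By symmetry of the argument, Ryz.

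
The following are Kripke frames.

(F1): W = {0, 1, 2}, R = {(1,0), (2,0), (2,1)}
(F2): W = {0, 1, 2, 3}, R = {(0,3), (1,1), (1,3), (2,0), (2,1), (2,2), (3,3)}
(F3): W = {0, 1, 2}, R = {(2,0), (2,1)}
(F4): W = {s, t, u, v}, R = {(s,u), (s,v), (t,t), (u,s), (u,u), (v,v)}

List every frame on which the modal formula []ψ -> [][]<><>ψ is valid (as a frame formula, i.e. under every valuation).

This is the axiom for a generalized confluence (Geach) condition; its first-order frame correspondent is forall x forall z (x R^2 z -> exists w (xRw & z R^2 w)).
(F1): fails — 2R²0 but no w with 2Rw and 0R²w.
(F2): fails — 2R²0 but no w with 2Rw and 0R²w.
(F3): condition met.
(F4): fails — uR²v but no w with uRw and vR²w.

(F3)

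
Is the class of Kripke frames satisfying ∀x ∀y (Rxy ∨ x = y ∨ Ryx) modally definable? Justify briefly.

Any modally definable frame class is closed under disjoint unions.
Take 2 disjoint single-world reflexive frames: each is trivially connected, but their disjoint union has 2 worlds with no edge between distinct components, so it is not connected.
So no modal formula (or set of formulas) defines exactly the connected frames.

Not modally definable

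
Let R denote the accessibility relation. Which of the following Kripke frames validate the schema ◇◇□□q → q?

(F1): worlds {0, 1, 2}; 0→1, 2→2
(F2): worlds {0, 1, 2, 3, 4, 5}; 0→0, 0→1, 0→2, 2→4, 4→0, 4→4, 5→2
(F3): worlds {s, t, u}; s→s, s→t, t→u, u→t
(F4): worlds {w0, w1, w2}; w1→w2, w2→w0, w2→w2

(F1)

This is the axiom for a generalized confluence (Geach) condition; its first-order frame correspondent is ∀x ∀y (xR²y → ∃w (yR²w ∧ x = w)).
(F1): condition met.
(F2): fails — 0R²1 but no w with 1R²w and 0=w.
(F3): fails — sR²t but no w with tR²w and s=w.
(F4): fails — w1R²w0 but no w with w0R²w and w1=w.
Valid on: (F1).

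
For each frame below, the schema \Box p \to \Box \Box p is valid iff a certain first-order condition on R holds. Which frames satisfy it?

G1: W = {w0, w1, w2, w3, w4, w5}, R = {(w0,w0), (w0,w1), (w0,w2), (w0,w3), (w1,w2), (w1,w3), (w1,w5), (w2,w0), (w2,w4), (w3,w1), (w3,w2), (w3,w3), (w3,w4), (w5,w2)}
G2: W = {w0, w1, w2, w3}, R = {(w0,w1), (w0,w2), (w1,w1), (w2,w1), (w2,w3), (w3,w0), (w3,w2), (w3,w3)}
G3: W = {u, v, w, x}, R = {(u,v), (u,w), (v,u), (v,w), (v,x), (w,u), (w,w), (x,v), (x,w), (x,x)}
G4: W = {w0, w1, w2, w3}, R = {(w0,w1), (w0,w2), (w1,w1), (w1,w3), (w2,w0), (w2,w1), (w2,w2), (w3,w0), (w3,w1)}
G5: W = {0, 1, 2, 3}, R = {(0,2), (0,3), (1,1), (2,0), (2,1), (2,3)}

none

The schema corresponds to transitivity: \forall x \forall y \forall z (Rxy \wedge Ryz \to Rxz).
G1: fails — Rw1w2 and Rw2w4 but not Rw1w4.
G2: fails — Rw3w2 and Rw2w1 but not Rw3w1.
G3: fails — Ruv and Rvu but not Ruu.
G4: fails — Rw3w1 and Rw1w3 but not Rw3w3.
G5: fails — R02 and R20 but not R00.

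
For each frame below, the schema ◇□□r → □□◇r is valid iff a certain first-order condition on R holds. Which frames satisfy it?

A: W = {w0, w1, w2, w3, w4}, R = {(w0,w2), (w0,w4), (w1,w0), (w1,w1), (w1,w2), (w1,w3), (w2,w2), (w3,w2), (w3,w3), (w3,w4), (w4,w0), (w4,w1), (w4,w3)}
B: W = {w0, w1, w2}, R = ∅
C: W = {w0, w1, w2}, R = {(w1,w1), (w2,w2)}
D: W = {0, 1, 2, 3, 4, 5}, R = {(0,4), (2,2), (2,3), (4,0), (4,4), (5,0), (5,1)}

The schema corresponds to a generalized confluence (Geach) condition: ∀x ∀y ∀z ((xRy ∧ xR²z) → ∃w (yR²w ∧ zRw)).
A: fails — w1Rw2, w1R²w4 but no w with w2R²w and w4Rw.
B: condition met.
C: condition met.
D: fails — 2R2, 2R²3 but no w with 2R²w and 3Rw.

B, C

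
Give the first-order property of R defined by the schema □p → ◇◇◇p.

∀x ∃w (xRw ∧ xR³w)

This is a Sahlqvist (Geach-type) schema ◇^0□^1p → □^0◇^3p.
First-order correspondent: ∀x ∃w (xRw ∧ xR³w).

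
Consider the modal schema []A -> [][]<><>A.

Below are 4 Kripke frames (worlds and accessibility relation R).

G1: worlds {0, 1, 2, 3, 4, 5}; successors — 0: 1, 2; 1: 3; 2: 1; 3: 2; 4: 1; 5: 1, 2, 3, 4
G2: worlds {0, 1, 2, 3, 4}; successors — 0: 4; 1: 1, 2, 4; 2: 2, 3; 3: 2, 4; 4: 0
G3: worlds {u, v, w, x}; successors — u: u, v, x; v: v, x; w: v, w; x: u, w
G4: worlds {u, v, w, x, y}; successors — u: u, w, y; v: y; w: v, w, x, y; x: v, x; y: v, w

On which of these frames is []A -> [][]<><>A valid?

Frame correspondent (Sahlqvist): forall x forall z (x R^2 z -> exists w (xRw & z R^2 w)) — i.e. a generalized confluence (Geach) condition.
G1: ✓.
G2: fails — 0R²0 but no w with 0Rw and 0R²w.
G3: ✓.
G4: fails — vR²v but no t with vRt and vR²t.

G1, G3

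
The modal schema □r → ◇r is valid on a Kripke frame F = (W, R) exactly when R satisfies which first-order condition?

Suppose □r→◇r is valid. At any x set V(r)=W. Then □r at x, so ◇r at x, so x has a successor.
Conversely, on a frame with seriality the schema holds at every world under every valuation.
So the correspondent is seriality.

seriality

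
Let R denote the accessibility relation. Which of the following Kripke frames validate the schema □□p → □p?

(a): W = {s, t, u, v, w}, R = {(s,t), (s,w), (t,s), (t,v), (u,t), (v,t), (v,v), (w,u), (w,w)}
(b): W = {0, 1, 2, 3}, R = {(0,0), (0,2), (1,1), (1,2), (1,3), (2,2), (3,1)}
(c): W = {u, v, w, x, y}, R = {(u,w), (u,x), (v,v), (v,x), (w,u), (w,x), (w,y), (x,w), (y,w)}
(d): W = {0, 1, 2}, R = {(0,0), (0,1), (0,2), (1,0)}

Frame correspondent (Sahlqvist): ∀x ∀y (Rxy → ∃z (Rxz ∧ Rzy)) — i.e. density.
(a): fails — Rut but no z with Ruz and Rzt.
(b): satisfies the condition.
(c): fails — Rxw but no z with Rxz and Rzw.
(d): satisfies the condition.

(b), (d)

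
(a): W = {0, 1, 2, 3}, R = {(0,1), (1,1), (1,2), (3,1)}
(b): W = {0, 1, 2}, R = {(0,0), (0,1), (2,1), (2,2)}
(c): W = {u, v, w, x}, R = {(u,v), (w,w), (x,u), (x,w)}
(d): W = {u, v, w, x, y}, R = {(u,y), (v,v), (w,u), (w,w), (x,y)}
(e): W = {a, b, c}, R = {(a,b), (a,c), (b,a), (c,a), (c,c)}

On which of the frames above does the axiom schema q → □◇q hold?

(e)

This is the axiom for symmetry; its first-order frame correspondent is ∀x ∀y (Rxy → Ryx).
(a): fails — R12 but not R21.
(b): fails — R01 but not R10.
(c): fails — Ruv but not Rvu.
(d): fails — Rwu but not Ruw.
(e): holds.
Valid on: (e).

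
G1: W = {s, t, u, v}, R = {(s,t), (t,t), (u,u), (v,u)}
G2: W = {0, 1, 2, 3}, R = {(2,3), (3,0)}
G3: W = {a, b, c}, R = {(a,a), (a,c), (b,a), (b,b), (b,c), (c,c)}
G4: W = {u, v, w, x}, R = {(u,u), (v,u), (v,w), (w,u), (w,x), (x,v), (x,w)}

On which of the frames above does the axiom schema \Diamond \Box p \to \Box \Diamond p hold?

The schema corresponds to convergence: \forall x \forall y \forall z (Rxy \wedge Rxz \to \exists w (Ryw \wedge Rzw)).
G1: satisfies the condition.
G2: fails — R30 and R30 but 0 and 0 have no common successor.
G3: satisfies the condition.
G4: fails — Rwu and Rwx but u and x have no common successor.

G1, G3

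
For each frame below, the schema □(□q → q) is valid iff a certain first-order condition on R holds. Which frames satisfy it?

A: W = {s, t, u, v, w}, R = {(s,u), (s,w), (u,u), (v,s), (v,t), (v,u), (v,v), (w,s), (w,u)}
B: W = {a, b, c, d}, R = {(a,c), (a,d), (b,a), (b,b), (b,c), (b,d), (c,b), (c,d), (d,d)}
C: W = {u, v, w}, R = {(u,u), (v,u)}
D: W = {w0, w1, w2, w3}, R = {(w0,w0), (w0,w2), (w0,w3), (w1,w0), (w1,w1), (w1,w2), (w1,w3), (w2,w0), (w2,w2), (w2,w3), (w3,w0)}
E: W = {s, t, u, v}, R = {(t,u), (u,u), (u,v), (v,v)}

C, E

Frame correspondent (Sahlqvist): ∀x ∀y (Rxy → Ryy) — i.e. shift-reflexivity.
A: fails — Rvt but not Rtt.
B: fails — Rbc but not Rcc.
C: satisfies the condition.
D: fails — Rw1w3 but not Rw3w3.
E: satisfies the condition.
Valid on: C, E.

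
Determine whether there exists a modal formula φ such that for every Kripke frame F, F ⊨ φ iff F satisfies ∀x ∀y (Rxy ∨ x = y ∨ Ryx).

Not definable by any modal formula

If a class were modally definable it would be closed under disjoint unions (Goldblatt–Thomason).
Take 3 disjoint single-world reflexive frames: each is trivially connected, but their disjoint union has 3 worlds with no edge between distinct components, so it is not connected.
So the class is not modally definable.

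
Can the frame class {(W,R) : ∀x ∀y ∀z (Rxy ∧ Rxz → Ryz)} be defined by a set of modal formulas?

Definable; ◇r → □◇r defines it

The condition is the Euclidean property. A defining modal formula is ◇r → □◇r.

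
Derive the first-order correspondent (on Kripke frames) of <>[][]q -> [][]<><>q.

forall x forall y forall z ((xRy & x R^2 z) -> exists w (y R^2 w & z R^2 w))

This is a Sahlqvist (Geach-type) schema ◇^1□^2q → □^2◇^2q.
First-order correspondent: forall x forall y forall z ((xRy & x R^2 z) -> exists w (y R^2 w & z R^2 w)).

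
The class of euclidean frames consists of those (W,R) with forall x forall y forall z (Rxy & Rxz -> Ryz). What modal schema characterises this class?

A defining formula is ◇p → □◇p (the 5 axiom).
Suppose ◇p→□◇p is valid. Take Rxy, Rxz and set V(p)={y}. Then ◇p at x, so □◇p at x, so ◇p at z, so some w with Rzw has p; w=y, i.e. Rzy. By symmetry of the argument, Ryz.

◇p → □◇p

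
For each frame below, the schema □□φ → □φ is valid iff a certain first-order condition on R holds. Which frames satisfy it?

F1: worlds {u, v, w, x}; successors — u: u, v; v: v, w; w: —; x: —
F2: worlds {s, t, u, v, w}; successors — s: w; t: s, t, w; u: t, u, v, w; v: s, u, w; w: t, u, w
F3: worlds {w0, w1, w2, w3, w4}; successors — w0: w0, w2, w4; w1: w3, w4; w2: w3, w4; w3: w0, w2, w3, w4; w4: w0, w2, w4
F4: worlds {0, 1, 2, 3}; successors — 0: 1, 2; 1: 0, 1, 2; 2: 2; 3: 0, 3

F1, F3, F4

Frame correspondent (Sahlqvist): ∀x ∀y (Rxy → ∃z (Rxz ∧ Rzy)) — i.e. density.
F1: holds.
F2: fails — Rvs but no z with Rvz and Rzs.
F3: holds.
F4: holds.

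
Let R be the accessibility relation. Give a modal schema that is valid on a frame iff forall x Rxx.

□ψ → ψ

The condition is reflexivity. The T schema □ψ → ψ defines it.
Suppose □ψ→ψ is valid. At any x set V(ψ)={w : Rxw}. Then □ψ holds at x, so ψ holds at x, i.e. Rxx.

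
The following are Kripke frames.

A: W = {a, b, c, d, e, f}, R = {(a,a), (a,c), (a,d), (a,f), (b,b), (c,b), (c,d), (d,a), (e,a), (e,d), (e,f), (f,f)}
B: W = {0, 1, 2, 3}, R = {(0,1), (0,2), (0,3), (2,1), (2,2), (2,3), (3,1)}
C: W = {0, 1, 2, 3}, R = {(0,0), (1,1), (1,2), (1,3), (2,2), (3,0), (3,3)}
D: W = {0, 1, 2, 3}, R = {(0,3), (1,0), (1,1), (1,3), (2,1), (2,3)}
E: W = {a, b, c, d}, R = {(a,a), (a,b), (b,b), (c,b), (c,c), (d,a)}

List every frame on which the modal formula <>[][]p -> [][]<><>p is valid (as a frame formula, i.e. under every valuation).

Frame correspondent (Sahlqvist): forall x forall y forall z ((xRy & x R^2 z) -> exists w (y R^2 w & z R^2 w)) — i.e. a generalized confluence (Geach) condition.
A: fails — aRc, aR²f but no w with cR²w and fR²w.
B: fails — 0R1, 0R²1 but no w with 1R²w and 1R²w.
C: fails — 1R2, 1R²0 but no w with 2R²w and 0R²w.
D: fails — 1R0, 1R²0 but no w with 0R²w and 0R²w.
E: condition met.

E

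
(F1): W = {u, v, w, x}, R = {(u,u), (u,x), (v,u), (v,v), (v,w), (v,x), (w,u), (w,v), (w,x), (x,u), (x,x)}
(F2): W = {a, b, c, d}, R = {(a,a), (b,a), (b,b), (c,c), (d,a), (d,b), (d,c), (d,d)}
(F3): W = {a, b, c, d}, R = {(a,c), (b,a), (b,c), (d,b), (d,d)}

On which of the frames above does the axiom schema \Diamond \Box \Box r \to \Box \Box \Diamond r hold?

This is the axiom for a generalized confluence (Geach) condition; its first-order frame correspondent is \forall x \forall y \forall z ((xRy \wedge x R^2 z) \to \exists w (y R^2 w \wedge zRw)).
(F1): condition met.
(F2): fails — dRa, dR²c but no w with aR²w and cRw.
(F3): fails — bRa, bR²c but no w with aR²w and cRw.

(F1)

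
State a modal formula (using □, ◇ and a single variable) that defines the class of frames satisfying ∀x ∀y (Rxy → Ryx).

The condition is symmetry. The B schema s → □◇s defines it.
Suppose s→□◇s is valid. Take Rxy and set V(s)={x}. Then s at x, so □◇s at x, so ◇s at y, so some z with Ryz has s; z=x, i.e. Ryx.

s → □◇s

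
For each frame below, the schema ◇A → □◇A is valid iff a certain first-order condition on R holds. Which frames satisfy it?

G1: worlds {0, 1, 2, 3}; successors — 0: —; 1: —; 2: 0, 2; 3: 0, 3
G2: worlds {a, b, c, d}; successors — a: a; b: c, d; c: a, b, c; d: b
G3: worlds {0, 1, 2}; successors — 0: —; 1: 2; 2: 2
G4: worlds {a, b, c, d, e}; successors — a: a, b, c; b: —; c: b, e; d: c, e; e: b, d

G3

Frame correspondent (Sahlqvist): ∀x ∀y ∀z (Rxy ∧ Rxz → Ryz) — i.e. the Euclidean property.
G1: fails — R20 and R22 but not R02.
G2: fails — Rbc and Rbd but not Rcd.
G3: ✓.
G4: fails — Rab and Rab but not Rbb.
Valid on: G3.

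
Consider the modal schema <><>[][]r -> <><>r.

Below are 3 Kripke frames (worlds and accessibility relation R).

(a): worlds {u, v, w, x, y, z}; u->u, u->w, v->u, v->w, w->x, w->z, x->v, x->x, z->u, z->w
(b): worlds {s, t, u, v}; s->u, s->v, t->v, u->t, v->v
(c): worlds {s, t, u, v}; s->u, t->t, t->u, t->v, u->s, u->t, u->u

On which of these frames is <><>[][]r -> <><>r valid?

(a), (b)

This is the axiom for a generalized confluence (Geach) condition; its first-order frame correspondent is forall x forall y (x R^2 y -> exists w (y R^2 w & x R^2 w)).
(a): ✓.
(b): ✓.
(c): fails — tR²v but no w with vR²w and tR²w.
Valid on: (a), (b).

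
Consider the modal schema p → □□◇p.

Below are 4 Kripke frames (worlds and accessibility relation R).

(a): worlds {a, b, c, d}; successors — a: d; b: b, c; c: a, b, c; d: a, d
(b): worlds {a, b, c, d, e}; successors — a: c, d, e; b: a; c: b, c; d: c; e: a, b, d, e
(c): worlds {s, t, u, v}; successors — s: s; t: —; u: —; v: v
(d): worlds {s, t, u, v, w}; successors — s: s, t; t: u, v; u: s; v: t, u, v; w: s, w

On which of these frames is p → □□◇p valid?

(c)

This is the axiom for a generalized confluence (Geach) condition; its first-order frame correspondent is ∀x ∀z (xR²z → ∃w (x = w ∧ zRw)).
(a): fails — aR²a but no w with a=w and aRw.
(b): fails — aR²a but no w with a=w and aRw.
(c): satisfies the condition.
(d): fails — sR²t but no w* with s=w* and tRw*.
Valid on: (c).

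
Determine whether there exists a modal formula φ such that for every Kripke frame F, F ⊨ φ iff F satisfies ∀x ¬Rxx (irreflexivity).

No — not modally definable

Modal frame validity is preserved under surjective bounded morphisms.
The 4-cycle (worlds w0,w1,w2,w3 with w0→w1→w2→w3→w0) is irreflexive, and the map sending every world to a single reflexive point • is a surjective bounded morphism (forth: every edge maps to (•,•); back: every world has a successor). So any modal formula valid on the 4-cycle is also valid on the reflexive point, which is not irreflexive.
Hence irreflexivity is not modally definable.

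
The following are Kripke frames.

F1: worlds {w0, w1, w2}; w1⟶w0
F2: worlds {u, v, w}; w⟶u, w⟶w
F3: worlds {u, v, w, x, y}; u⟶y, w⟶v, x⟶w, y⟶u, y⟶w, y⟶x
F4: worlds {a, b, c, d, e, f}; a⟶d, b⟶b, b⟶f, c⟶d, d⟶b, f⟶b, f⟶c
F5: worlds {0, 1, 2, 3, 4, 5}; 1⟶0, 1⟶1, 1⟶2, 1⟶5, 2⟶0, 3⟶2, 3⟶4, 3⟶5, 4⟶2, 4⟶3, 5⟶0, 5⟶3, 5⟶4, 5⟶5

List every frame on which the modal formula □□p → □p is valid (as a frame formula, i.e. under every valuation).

F2

Frame correspondent (Sahlqvist): ∀x ∀y (Rxy → ∃z (Rxz ∧ Rzy)) — i.e. density.
F1: fails — Rw1w0 but no z with Rw1z and Rzw0.
F2: satisfies the condition.
F3: fails — Rxw but no z with Rxz and Rzw.
F4: fails — Rcd but no z with Rcz and Rzd.
F5: fails — R43 but no z with R4z and Rz3.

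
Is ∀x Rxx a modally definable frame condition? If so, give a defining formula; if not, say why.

Definable; □p → p defines it

This is a Sahlqvist condition; the T axiom □p → p defines it.
Suppose □p→p is valid. At any x set V(p)={w : Rxw}. Then □p holds at x, so p holds at x, i.e. Rxx.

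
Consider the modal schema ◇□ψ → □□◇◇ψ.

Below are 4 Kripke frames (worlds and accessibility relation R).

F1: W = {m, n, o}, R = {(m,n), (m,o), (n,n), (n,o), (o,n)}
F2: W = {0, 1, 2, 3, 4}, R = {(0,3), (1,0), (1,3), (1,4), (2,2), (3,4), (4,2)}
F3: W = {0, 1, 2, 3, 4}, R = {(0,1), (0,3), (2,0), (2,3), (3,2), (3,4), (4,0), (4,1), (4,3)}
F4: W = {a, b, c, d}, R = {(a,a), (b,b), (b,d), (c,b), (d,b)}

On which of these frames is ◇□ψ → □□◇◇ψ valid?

F1, F4

The schema corresponds to a generalized confluence (Geach) condition: ∀x ∀y ∀z ((xRy ∧ xR²z) → ∃w (yRw ∧ zR²w)).
F1: holds.
F2: fails — 0R3, 0R²4 but no w with 3Rw and 4R²w.
F3: fails — 0R1, 0R²2 but no w with 1Rw and 2R²w.
F4: holds.
Valid on: F1, F4.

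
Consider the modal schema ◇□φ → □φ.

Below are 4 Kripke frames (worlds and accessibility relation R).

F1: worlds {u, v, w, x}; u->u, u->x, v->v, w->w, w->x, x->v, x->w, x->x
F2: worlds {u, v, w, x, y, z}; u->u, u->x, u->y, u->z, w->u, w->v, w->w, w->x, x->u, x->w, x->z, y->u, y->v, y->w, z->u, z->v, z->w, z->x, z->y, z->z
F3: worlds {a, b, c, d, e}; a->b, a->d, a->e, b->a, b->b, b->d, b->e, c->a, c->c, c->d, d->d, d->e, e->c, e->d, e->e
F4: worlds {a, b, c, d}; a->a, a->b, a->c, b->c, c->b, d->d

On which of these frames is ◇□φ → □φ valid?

none

Frame correspondent (Sahlqvist): ∀x ∀y ∀z (Rxy ∧ Rxz → Ryz) — i.e. the Euclidean property.
F1: fails — Rux and Ruu but not Rxu.
F2: fails — Ruy and Ruy but not Ryy.
F3: fails — Rae and Rab but not Reb.
F4: fails — Rab and Rab but not Rbb.
Valid on no frame.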